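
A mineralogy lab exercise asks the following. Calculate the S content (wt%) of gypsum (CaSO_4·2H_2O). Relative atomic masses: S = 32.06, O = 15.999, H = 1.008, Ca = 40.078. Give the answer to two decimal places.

Molar mass of CaSO_4·2H_2O: 1×40.078 + 1×32.06 + 6×15.999 + 4×1.008 = 172.164 g/mol.
Mass of S per formula unit: 1 × 32.06 = 32.060 g.
Weight fraction S = 32.060 / 172.164 = 0.1862.

18.62 wt%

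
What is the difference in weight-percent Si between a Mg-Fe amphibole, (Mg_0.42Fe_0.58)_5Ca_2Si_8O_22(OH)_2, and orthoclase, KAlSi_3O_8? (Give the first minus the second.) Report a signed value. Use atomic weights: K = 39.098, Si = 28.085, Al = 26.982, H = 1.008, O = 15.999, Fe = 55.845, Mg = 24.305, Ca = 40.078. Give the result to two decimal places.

-5.41 percentage points

M((Mg_0.42Fe_0.58)_5Ca_2Si_8O_22(OH)_2) = 903.819 g/mol, so wt% Si = 224.680/903.819 × 100 = 24.86%.
M(KAlSi_3O_8) = 278.327 g/mol, so wt% Si = 84.255/278.327 × 100 = 30.27%.
24.86 − 30.27 = -5.41 pp.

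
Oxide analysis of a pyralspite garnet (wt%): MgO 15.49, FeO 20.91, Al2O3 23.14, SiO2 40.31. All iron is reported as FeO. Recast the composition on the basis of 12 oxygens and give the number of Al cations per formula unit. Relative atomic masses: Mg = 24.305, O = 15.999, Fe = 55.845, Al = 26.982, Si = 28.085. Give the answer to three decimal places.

2.019 Al apfu

15.49 wt% MgO ÷ 40.304 g/mol = 0.38433 mol, giving 0.38433 Mg and 0.38433 O.
20.91 wt% FeO ÷ 71.844 g/mol = 0.29105 mol, giving 0.29105 Fe and 0.29105 O.
23.14 wt% Al2O3 ÷ 101.961 g/mol = 0.22695 mol, giving 0.45390 Al and 0.68085 O.
40.31 wt% SiO2 ÷ 60.083 g/mol = 0.67091 mol, giving 0.67091 Si and 1.34182 O.
Oxygen sums to 2.69805; scaling by 12/2.69805 = 4.44766 puts the formula on 12 O.
Al: 0.45390 × 4.44766 = 2.019 atoms per formula unit.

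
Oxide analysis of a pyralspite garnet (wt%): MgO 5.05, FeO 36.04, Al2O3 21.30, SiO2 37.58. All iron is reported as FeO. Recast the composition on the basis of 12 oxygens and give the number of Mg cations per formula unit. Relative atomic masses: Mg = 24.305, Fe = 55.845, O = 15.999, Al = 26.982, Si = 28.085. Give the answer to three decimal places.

MgO (M=40.304): mol = 0.12530; Mg = 0.12530, O = 0.12530.
FeO (M=71.844): mol = 0.50164; Fe = 0.50164, O = 0.50164.
Al2O3 (M=101.961): mol = 0.20890; Al = 0.41780, O = 0.62670.
SiO2 (M=60.083): mol = 0.62547; Si = 0.62547, O = 1.25094.
ΣO = 2.50458; factor = 12/ΣO = 4.79122.
Mg apfu = 0.12530 × 4.79122 = 0.600.

0.600 Mg apfu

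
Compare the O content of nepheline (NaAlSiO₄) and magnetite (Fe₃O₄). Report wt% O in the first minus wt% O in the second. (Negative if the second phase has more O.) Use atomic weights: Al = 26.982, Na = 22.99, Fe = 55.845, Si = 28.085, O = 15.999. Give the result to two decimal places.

O in NaAlSiO₄: molar mass 142.053 g/mol; 4×15.999 = 63.996 g → 45.05 wt%.
O in Fe₃O₄: molar mass 231.531 g/mol; 4×15.999 = 63.996 g → 27.64 wt%.
Difference = 45.05 − 27.64 = 17.41 percentage points.

17.41 percentage points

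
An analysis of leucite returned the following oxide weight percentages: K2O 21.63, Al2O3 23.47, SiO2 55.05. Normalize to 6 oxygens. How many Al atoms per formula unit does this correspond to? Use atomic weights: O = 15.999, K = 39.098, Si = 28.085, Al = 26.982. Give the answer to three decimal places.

1.003 Al apfu

K2O: 21.63/94.195 = 0.22963 mol → 0.45926 mol K, 0.22963 mol O.
Al2O3: 23.47/101.961 = 0.23019 mol → 0.46038 mol Al, 0.69057 mol O.
SiO2: 55.05/60.083 = 0.91623 mol → 0.91623 mol Si, 1.83246 mol O.
Total oxygen = 2.75266 mol. Normalization factor = 6/2.75266 = 2.17971.
Al per 6 O = 0.46038 × 2.17971 = 1.003.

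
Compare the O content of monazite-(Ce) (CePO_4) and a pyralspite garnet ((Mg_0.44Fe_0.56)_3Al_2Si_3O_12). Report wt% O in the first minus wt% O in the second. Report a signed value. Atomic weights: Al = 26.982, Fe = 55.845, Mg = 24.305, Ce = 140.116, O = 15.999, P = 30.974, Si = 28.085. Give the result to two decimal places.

-14.87 percentage points

First mineral: 63.996 g O in 235.086 g formula = 27.22 wt% O.
Second mineral: 191.988 g O in 456.109 g formula = 42.09 wt% O.
27.22% − 42.09% gives a difference of -14.87 percentage points.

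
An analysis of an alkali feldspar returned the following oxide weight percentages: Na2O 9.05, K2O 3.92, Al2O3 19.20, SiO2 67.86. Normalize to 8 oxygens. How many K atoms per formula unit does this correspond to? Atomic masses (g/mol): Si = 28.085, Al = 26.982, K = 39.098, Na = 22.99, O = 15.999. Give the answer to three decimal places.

0.221 K apfu

Na2O (M=61.979): mol = 0.14602; Na = 0.29204, O = 0.14602.
K2O (M=94.195): mol = 0.04162; K = 0.08324, O = 0.04162.
Al2O3 (M=101.961): mol = 0.18831; Al = 0.37662, O = 0.56493.
SiO2 (M=60.083): mol = 1.12944; Si = 1.12944, O = 2.25888.
ΣO = 3.01145; factor = 8/ΣO = 2.65653.
K apfu = 0.08324 × 2.65653 = 0.221.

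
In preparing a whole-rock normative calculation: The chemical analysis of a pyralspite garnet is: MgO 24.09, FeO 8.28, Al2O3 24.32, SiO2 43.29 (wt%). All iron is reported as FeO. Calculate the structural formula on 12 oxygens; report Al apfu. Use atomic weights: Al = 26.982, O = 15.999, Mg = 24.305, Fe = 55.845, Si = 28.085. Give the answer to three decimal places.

MgO (M=40.304): mol = 0.59771; Mg = 0.59771, O = 0.59771.
FeO (M=71.844): mol = 0.11525; Fe = 0.11525, O = 0.11525.
Al2O3 (M=101.961): mol = 0.23852; Al = 0.47704, O = 0.71556.
SiO2 (M=60.083): mol = 0.72050; Si = 0.72050, O = 1.44100.
ΣO = 2.86952; factor = 12/ΣO = 4.18188.
Al apfu = 0.47704 × 4.18188 = 1.995.

1.995 Al apfu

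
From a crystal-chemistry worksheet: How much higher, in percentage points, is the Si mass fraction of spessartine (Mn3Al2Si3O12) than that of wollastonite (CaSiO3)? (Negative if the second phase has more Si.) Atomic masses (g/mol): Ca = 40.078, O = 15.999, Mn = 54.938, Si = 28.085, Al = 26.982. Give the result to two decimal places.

-7.16 percentage points

M(Mn3Al2Si3O12) = 495.021 g/mol, so wt% Si = 84.255/495.021 × 100 = 17.02%.
M(CaSiO3) = 116.160 g/mol, so wt% Si = 28.085/116.160 × 100 = 24.18%.
17.02 − 24.18 = -7.16 pp.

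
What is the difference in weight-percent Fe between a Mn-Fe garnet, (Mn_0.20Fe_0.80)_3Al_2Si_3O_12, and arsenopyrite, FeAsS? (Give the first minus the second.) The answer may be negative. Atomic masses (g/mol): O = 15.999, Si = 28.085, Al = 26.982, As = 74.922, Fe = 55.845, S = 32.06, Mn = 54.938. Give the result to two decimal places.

Fe in (Mn_0.20Fe_0.80)_3Al_2Si_3O_12: molar mass 497.198 g/mol; 2.40×55.845 = 134.028 g → 26.96 wt%.
Fe in FeAsS: molar mass 162.827 g/mol; 1×55.845 = 55.845 g → 34.30 wt%.
Difference = 26.96 − 34.30 = -7.34 percentage points.

-7.34 percentage points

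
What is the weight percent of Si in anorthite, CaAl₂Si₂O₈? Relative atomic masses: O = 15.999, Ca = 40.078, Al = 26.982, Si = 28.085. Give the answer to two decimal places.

Molar mass of CaAl₂Si₂O₈: 1×40.078 + 2×26.982 + 2×28.085 + 8×15.999 = 278.204 g/mol.
Mass of Si per formula unit: 2 × 28.085 = 56.170 g.
Weight fraction Si = 56.170 / 278.204 = 0.2019.

20.19 mass %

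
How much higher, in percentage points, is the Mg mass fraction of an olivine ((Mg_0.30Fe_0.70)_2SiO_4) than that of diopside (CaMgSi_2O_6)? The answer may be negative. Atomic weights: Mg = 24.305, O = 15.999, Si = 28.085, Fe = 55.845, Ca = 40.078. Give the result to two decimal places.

-3.33 percentage points

M((Mg_0.30Fe_0.70)_2SiO_4) = 184.847 g/mol, so wt% Mg = 14.583/184.847 × 100 = 7.89%.
M(CaMgSi_2O_6) = 216.547 g/mol, so wt% Mg = 24.305/216.547 × 100 = 11.22%.
7.89 − 11.22 = -3.33 pp.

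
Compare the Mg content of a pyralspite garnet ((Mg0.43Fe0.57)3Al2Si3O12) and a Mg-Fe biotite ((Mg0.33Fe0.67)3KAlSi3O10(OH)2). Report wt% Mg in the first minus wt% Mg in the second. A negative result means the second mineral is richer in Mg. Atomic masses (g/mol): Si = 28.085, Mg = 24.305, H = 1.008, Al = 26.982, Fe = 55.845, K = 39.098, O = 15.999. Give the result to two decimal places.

1.85 percentage points

M((Mg0.43Fe0.57)3Al2Si3O12) = 457.055 g/mol, so wt% Mg = 31.353/457.055 × 100 = 6.86%.
M((Mg0.33Fe0.67)3KAlSi3O10(OH)2) = 480.649 g/mol, so wt% Mg = 24.062/480.649 × 100 = 5.01%.
6.86 − 5.01 = 1.85 pp.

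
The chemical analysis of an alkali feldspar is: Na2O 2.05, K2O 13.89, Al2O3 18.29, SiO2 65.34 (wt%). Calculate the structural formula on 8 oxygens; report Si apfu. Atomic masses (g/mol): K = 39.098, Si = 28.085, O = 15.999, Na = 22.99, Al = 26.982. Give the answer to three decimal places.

Na2O (M=61.979): mol = 0.03308; Na = 0.06616, O = 0.03308.
K2O (M=94.195): mol = 0.14746; K = 0.29492, O = 0.14746.
Al2O3 (M=101.961): mol = 0.17938; Al = 0.35876, O = 0.53814.
SiO2 (M=60.083): mol = 1.08750; Si = 1.08750, O = 2.17500.
ΣO = 2.89368; factor = 8/ΣO = 2.76465.
Si apfu = 1.08750 × 2.76465 = 3.007.

3.007 Si apfu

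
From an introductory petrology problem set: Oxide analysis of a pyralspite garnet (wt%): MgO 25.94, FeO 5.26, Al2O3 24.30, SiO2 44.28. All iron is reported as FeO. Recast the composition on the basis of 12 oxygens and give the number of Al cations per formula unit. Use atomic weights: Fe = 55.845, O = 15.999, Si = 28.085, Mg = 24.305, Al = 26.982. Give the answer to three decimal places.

MgO: 25.94/40.304 = 0.64361 mol → 0.64361 mol Mg, 0.64361 mol O.
FeO: 5.26/71.844 = 0.07321 mol → 0.07321 mol Fe, 0.07321 mol O.
Al2O3: 24.30/101.961 = 0.23833 mol → 0.47666 mol Al, 0.71499 mol O.
SiO2: 44.28/60.083 = 0.73698 mol → 0.73698 mol Si, 1.47396 mol O.
Total oxygen = 2.90577 mol. Normalization factor = 12/2.90577 = 4.12971.
Al per 12 O = 0.47666 × 4.12971 = 1.968.

1.968 Al apfu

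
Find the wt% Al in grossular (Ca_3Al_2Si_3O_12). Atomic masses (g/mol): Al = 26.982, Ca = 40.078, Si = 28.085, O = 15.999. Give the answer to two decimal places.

Molar mass of Ca_3Al_2Si_3O_12: 3×40.078 + 2×26.982 + 3×28.085 + 12×15.999 = 450.441 g/mol.
Mass of Al per formula unit: 2 × 26.982 = 53.964 g.
Weight fraction Al = 53.964 / 450.441 = 0.1198.

11.98 weight percent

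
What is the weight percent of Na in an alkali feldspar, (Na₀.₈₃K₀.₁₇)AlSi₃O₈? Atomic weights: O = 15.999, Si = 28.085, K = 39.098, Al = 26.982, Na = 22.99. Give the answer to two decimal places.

Molar mass of (Na₀.₈₃K₀.₁₇)AlSi₃O₈: 0.83×22.99 + 0.17×39.098 + 1×26.982 + 3×28.085 + 8×15.999 = 264.957 g/mol.
Mass of Na per formula unit: 0.83 × 22.99 = 19.082 g.
Weight fraction Na = 19.082 / 264.957 = 0.0720.

7.20 wt%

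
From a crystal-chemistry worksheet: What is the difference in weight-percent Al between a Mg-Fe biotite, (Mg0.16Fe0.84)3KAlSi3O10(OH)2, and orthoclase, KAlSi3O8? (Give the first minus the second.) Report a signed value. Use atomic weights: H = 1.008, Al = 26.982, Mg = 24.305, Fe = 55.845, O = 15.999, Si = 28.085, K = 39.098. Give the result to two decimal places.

-4.26 percentage points

M((Mg0.16Fe0.84)3KAlSi3O10(OH)2) = 496.735 g/mol, so wt% Al = 26.982/496.735 × 100 = 5.43%.
M(KAlSi3O8) = 278.327 g/mol, so wt% Al = 26.982/278.327 × 100 = 9.69%.
5.43 − 9.69 = -4.26 pp.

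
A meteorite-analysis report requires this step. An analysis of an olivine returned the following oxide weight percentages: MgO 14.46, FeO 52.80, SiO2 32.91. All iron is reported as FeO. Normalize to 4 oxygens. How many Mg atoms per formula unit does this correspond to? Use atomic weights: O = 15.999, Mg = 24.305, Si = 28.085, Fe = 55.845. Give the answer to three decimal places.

14.46 wt% MgO ÷ 40.304 g/mol = 0.35877 mol, giving 0.35877 Mg and 0.35877 O.
52.80 wt% FeO ÷ 71.844 g/mol = 0.73493 mol, giving 0.73493 Fe and 0.73493 O.
32.91 wt% SiO2 ÷ 60.083 g/mol = 0.54774 mol, giving 0.54774 Si and 1.09548 O.
Oxygen sums to 2.18918; scaling by 4/2.18918 = 1.82717 puts the formula on 4 O.
Mg: 0.35877 × 1.82717 = 0.656 atoms per formula unit.

0.656 Mg apfu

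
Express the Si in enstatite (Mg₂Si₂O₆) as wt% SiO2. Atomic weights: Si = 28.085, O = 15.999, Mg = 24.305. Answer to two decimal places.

59.85 wt%

Molar mass of Mg₂Si₂O₆ = 2×24.305 + 2×28.085 + 6×15.999 = 200.774 g/mol.
Each formula unit contains 2 Si, equivalent to 2/1 = 2.0000 mol SiO2.
M(SiO2) = 1×28.085 + 2×15.999 = 60.083 g/mol.
Mass of SiO2 per formula unit = 2.0000 × 60.083 = 120.166 g.
SiO2 wt% = 120.166 / 200.774 × 100 = 59.85%.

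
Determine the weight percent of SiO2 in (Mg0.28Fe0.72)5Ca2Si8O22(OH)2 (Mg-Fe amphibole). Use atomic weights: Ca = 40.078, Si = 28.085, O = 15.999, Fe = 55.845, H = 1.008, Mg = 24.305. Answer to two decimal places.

51.91 wt%

Molar mass of (Mg0.28Fe0.72)5Ca2Si8O22(OH)2 = 1.40×24.305 + 3.60×55.845 + 2×40.078 + 8×28.085 + 24×15.999 + 2×1.008 = 925.897 g/mol.
Each formula unit contains 8 Si, equivalent to 8/1 = 8.0000 mol SiO2.
M(SiO2) = 1×28.085 + 2×15.999 = 60.083 g/mol.
Mass of SiO2 per formula unit = 8.0000 × 60.083 = 480.664 g.
SiO2 wt% = 480.664 / 925.897 × 100 = 51.91%.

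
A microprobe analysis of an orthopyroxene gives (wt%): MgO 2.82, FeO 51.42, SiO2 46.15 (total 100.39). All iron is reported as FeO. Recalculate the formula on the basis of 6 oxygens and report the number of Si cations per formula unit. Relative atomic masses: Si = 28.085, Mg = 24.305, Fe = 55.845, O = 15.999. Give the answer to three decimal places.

1.985 Si apfu

MgO: 2.82/40.304 = 0.06997 mol → 0.06997 mol Mg, 0.06997 mol O.
FeO: 51.42/71.844 = 0.71572 mol → 0.71572 mol Fe, 0.71572 mol O.
SiO2: 46.15/60.083 = 0.76810 mol → 0.76810 mol Si, 1.53620 mol O.
Total oxygen = 2.32189 mol. Normalization factor = 6/2.32189 = 2.58410.
Si per 6 O = 0.76810 × 2.58410 = 1.985.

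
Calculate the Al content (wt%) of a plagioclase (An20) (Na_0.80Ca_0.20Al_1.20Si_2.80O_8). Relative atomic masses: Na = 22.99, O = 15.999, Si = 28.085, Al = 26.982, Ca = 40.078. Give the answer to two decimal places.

M(Na_0.80Ca_0.20Al_1.20Si_2.80O_8) = 265.416 g/mol.
Al contributes 1.20 × 26.982 = 32.378 g per mole.
32.378/265.416 = 0.1220 → 12.20%.

12.20 wt%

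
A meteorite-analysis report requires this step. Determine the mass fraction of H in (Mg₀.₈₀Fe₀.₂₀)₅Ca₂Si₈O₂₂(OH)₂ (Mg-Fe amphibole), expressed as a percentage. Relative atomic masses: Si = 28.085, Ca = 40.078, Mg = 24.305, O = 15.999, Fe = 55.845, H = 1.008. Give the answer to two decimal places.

Formula mass = 4·24.305 + 1·55.845 + 2·40.078 + 8·28.085 + 24·15.999 + 2·1.008 = 843.893 g/mol, of which 2.016 g is H.
So H makes up 2.016/843.893 = 0.0024 of the mass, i.e. 0.24%.

0.24 mass %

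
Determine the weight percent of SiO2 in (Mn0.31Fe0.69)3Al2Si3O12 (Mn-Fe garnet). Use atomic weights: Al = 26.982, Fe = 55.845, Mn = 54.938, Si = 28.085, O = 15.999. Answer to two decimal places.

36.27 wt%

Molar mass of (Mn0.31Fe0.69)3Al2Si3O12 = 0.93*54.938 + 2.07*55.845 + 2*26.982 + 3*28.085 + 12*15.999 = 496.898 g/mol.
Each formula unit contains 3 Si, equivalent to 3/1 = 3.0000 mol SiO2.
M(SiO2) = 1×28.085 + 2×15.999 = 60.083 g/mol.
Mass of SiO2 per formula unit = 3.0000 × 60.083 = 180.249 g.
SiO2 wt% = 180.249 / 496.898 × 100 = 36.27%.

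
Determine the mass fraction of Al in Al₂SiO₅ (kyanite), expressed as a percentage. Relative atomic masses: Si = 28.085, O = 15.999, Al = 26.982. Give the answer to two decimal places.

33.30 wt%

M(Al₂SiO₅) = 162.044 g/mol.
Al contributes 2 × 26.982 = 53.964 g per mole.
53.964/162.044 = 0.3330 → 33.30%.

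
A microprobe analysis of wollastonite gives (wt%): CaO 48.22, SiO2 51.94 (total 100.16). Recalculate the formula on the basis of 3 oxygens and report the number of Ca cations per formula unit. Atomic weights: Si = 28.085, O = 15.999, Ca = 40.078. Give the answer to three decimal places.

CaO (M=56.077): mol = 0.85989; Ca = 0.85989, O = 0.85989.
SiO2 (M=60.083): mol = 0.86447; Si = 0.86447, O = 1.72894.
ΣO = 2.58883; factor = 3/ΣO = 1.15882.
Ca apfu = 0.85989 × 1.15882 = 0.996.

0.996 Ca apfu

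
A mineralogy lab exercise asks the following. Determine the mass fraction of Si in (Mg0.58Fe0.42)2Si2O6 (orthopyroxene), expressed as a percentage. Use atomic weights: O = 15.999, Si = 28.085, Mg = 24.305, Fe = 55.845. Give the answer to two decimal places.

Molar mass of (Mg0.58Fe0.42)2Si2O6: 1.16·24.305 + 0.84·55.845 + 2·28.085 + 6·15.999 = 227.268 g/mol.
Mass of Si per formula unit: 2 × 28.085 = 56.170 g.
Weight fraction Si = 56.170 / 227.268 = 0.2472.

24.72 mass %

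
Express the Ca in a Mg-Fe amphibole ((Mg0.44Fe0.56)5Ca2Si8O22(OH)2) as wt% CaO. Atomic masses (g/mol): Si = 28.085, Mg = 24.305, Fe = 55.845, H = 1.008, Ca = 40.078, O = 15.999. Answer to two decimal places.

12.45 wt%

Molar mass of (Mg0.44Fe0.56)5Ca2Si8O22(OH)2 = 2.20×24.305 + 2.80×55.845 + 2×40.078 + 8×28.085 + 24×15.999 + 2×1.008 = 900.665 g/mol.
Each formula unit contains 2 Ca, equivalent to 2/1 = 2.0000 mol CaO.
M(CaO) = 1×40.078 + 1×15.999 = 56.077 g/mol.
Mass of CaO per formula unit = 2.0000 × 56.077 = 112.154 g.
CaO wt% = 112.154 / 900.665 × 100 = 12.45%.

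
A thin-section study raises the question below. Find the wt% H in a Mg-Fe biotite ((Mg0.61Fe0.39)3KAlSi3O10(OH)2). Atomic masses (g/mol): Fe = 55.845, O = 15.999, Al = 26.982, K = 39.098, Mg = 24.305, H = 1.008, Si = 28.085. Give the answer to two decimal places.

0.44 wt%

M((Mg0.61Fe0.39)3KAlSi3O10(OH)2) = 454.156 g/mol.
H contributes 2 × 1.008 = 2.016 g per mole.
2.016/454.156 = 0.0044 → 0.44%.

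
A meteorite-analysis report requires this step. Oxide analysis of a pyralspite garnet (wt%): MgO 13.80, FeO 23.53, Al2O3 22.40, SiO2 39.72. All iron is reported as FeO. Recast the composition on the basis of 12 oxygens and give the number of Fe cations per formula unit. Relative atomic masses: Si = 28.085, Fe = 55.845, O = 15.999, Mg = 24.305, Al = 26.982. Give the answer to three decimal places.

1.482 Fe apfu

13.80 wt% MgO ÷ 40.304 g/mol = 0.34240 mol, giving 0.34240 Mg and 0.34240 O.
23.53 wt% FeO ÷ 71.844 g/mol = 0.32752 mol, giving 0.32752 Fe and 0.32752 O.
22.40 wt% Al2O3 ÷ 101.961 g/mol = 0.21969 mol, giving 0.43938 Al and 0.65907 O.
39.72 wt% SiO2 ÷ 60.083 g/mol = 0.66109 mol, giving 0.66109 Si and 1.32218 O.
Oxygen sums to 2.65117; scaling by 12/2.65117 = 4.52630 puts the formula on 12 O.
Fe: 0.32752 × 4.52630 = 1.482 atoms per formula unit.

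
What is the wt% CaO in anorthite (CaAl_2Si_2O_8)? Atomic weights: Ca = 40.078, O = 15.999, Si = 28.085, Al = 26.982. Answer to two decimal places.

20.16 wt%

Formula mass = 278.204 g/mol.
1 Ca → 1.0000 mol CaO per formula unit; M(CaO) = 56.077, so CaO mass = 56.077 g.
56.077/278.204 × 100 = 20.16 wt%.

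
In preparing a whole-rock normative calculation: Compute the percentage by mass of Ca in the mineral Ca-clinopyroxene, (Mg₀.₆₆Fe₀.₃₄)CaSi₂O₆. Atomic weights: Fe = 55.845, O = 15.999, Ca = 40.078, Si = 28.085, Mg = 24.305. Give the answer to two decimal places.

M((Mg₀.₆₆Fe₀.₃₄)CaSi₂O₆) = 227.271 g/mol.
Ca contributes 1 × 40.078 = 40.078 g per mole.
40.078/227.271 = 0.1763 → 17.63%.

17.63 wt%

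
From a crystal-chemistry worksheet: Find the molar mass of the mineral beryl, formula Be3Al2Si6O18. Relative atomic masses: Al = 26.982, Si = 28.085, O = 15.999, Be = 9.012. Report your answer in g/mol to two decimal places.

537.49 g/mol

The formula mass is the sum 3×9.012 + 2×26.982 + 6×28.085 + 18×15.999.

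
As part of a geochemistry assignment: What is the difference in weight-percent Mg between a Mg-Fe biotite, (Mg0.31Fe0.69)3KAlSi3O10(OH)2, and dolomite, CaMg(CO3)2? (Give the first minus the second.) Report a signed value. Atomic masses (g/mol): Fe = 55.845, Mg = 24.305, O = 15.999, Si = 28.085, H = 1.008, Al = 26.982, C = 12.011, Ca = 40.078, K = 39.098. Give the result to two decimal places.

-8.50 percentage points

First mineral: 22.604 g Mg in 482.542 g formula = 4.68 wt% Mg.
Second mineral: 24.305 g Mg in 184.399 g formula = 13.18 wt% Mg.
4.68% − 13.18% gives a difference of -8.50 percentage points.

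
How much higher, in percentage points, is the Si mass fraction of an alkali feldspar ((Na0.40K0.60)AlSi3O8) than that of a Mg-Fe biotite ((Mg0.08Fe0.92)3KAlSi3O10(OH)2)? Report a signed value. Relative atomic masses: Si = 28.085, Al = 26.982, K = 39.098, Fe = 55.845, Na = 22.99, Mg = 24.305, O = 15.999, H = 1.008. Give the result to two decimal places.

First mineral: 84.255 g Si in 271.884 g formula = 30.99 wt% Si.
Second mineral: 84.255 g Si in 504.304 g formula = 16.71 wt% Si.
30.99% − 16.71% gives a difference of 14.28 percentage points.

14.28 percentage points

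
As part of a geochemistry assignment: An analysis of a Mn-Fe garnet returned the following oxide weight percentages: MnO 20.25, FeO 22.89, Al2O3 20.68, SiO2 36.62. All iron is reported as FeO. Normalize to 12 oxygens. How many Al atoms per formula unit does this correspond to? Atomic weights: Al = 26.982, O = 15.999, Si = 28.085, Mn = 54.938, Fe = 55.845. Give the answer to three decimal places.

2.002 Al apfu

MnO: 20.25/70.937 = 0.28546 mol → 0.28546 mol Mn, 0.28546 mol O.
FeO: 22.89/71.844 = 0.31861 mol → 0.31861 mol Fe, 0.31861 mol O.
Al2O3: 20.68/101.961 = 0.20282 mol → 0.40564 mol Al, 0.60846 mol O.
SiO2: 36.62/60.083 = 0.60949 mol → 0.60949 mol Si, 1.21898 mol O.
Total oxygen = 2.43151 mol. Normalization factor = 12/2.43151 = 4.93520.
Al per 12 O = 0.40564 × 4.93520 = 2.002.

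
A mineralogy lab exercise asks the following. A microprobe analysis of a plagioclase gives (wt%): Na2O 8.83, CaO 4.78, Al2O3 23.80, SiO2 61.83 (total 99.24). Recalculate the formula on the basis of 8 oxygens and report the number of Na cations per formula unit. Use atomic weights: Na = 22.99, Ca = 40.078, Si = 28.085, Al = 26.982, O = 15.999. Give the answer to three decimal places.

0.763 Na apfu

Na2O: 8.83/61.979 = 0.14247 mol → 0.28494 mol Na, 0.14247 mol O.
CaO: 4.78/56.077 = 0.08524 mol → 0.08524 mol Ca, 0.08524 mol O.
Al2O3: 23.80/101.961 = 0.23342 mol → 0.46684 mol Al, 0.70026 mol O.
SiO2: 61.83/60.083 = 1.02908 mol → 1.02908 mol Si, 2.05816 mol O.
Total oxygen = 2.98613 mol. Normalization factor = 8/2.98613 = 2.67905.
Na per 8 O = 0.28494 × 2.67905 = 0.763.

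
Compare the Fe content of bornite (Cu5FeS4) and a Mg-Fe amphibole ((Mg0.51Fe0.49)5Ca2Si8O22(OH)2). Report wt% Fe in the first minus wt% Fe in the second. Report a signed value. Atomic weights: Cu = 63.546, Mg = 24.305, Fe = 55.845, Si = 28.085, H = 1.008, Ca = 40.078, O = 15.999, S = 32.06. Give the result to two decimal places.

-4.25 percentage points

First mineral: 55.845 g Fe in 501.815 g formula = 11.13 wt% Fe.
Second mineral: 136.820 g Fe in 889.626 g formula = 15.38 wt% Fe.
11.13% − 15.38% gives a difference of -4.25 percentage points.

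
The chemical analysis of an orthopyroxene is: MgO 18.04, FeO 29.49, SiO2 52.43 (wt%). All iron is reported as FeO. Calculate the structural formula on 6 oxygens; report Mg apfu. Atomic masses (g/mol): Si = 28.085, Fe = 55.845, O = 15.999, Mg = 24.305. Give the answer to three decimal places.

MgO (M=40.304): mol = 0.44760; Mg = 0.44760, O = 0.44760.
FeO (M=71.844): mol = 0.41047; Fe = 0.41047, O = 0.41047.
SiO2 (M=60.083): mol = 0.87263; Si = 0.87263, O = 1.74526.
ΣO = 2.60333; factor = 6/ΣO = 2.30474.
Mg apfu = 0.44760 × 2.30474 = 1.032.

1.032 Mg apfu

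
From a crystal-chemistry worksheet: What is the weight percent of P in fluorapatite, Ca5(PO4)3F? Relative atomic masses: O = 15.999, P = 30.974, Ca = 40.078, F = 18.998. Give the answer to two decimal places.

Formula mass = 5·40.078 + 3·30.974 + 12·15.999 + 1·18.998 = 504.298 g/mol, of which 92.922 g is P.
So P makes up 92.922/504.298 = 0.1843 of the mass, i.e. 18.43%.

18.43 weight percent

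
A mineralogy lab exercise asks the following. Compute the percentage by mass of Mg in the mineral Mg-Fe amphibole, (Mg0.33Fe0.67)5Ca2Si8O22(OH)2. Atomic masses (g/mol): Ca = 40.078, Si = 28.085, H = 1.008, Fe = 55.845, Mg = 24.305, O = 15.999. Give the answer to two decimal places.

Formula mass = 1.65·24.305 + 3.35·55.845 + 2·40.078 + 8·28.085 + 24·15.999 + 2·1.008 = 918.012 g/mol, of which 40.103 g is Mg.
So Mg makes up 40.103/918.012 = 0.0437 of the mass, i.e. 4.37%.

4.37 weight percent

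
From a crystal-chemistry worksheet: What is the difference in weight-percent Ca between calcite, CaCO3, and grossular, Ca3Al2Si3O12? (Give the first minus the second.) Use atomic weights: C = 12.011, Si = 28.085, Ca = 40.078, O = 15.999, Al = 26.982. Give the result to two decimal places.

13.35 percentage points

Ca in CaCO3: molar mass 100.086 g/mol; 1×40.078 = 40.078 g → 40.04 wt%.
Ca in Ca3Al2Si3O12: molar mass 450.441 g/mol; 3×40.078 = 120.234 g → 26.69 wt%.
Difference = 40.04 − 26.69 = 13.35 percentage points.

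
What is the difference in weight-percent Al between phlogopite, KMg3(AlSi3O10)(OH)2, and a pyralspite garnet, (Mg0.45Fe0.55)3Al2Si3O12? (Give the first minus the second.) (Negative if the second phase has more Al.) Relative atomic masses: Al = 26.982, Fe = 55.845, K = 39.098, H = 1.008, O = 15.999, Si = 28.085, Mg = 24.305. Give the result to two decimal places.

Al in KMg3(AlSi3O10)(OH)2: molar mass 417.254 g/mol; 1×26.982 = 26.982 g → 6.47 wt%.
Al in (Mg0.45Fe0.55)3Al2Si3O12: molar mass 455.163 g/mol; 2×26.982 = 53.964 g → 11.86 wt%.
Difference = 6.47 − 11.86 = -5.39 percentage points.

-5.39 percentage points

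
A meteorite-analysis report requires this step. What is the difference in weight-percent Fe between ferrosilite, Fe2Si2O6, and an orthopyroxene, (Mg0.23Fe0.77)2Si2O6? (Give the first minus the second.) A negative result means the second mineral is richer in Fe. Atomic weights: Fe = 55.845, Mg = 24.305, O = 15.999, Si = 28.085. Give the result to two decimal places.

7.84 percentage points

First mineral: 111.690 g Fe in 263.854 g formula = 42.33 wt% Fe.
Second mineral: 86.001 g Fe in 249.346 g formula = 34.49 wt% Fe.
42.33% − 34.49% gives a difference of 7.84 percentage points.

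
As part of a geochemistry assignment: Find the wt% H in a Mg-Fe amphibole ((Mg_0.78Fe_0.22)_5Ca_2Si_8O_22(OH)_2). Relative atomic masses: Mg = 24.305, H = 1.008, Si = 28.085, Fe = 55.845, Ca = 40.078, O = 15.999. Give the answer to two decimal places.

0.24 weight percent

M((Mg_0.78Fe_0.22)_5Ca_2Si_8O_22(OH)_2) = 847.047 g/mol.
H contributes 2 × 1.008 = 2.016 g per mole.
2.016/847.047 = 0.0024 → 0.24%.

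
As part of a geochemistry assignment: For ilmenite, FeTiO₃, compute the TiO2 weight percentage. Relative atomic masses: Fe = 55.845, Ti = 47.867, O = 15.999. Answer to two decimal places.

Molar mass of FeTiO₃ = 1×55.845 + 1×47.867 + 3×15.999 = 151.709 g/mol.
Each formula unit contains 1 Ti, equivalent to 1/1 = 1.0000 mol TiO2.
M(TiO2) = 1×47.867 + 2×15.999 = 79.865 g/mol.
Mass of TiO2 per formula unit = 1.0000 × 79.865 = 79.865 g.
TiO2 wt% = 79.865 / 151.709 × 100 = 52.64%.

52.64 wt%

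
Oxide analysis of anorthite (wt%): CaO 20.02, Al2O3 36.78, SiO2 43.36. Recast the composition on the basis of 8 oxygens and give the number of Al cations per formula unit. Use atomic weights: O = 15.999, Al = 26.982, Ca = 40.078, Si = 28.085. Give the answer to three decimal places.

2.002 Al apfu

20.02 wt% CaO ÷ 56.077 g/mol = 0.35701 mol, giving 0.35701 Ca and 0.35701 O.
36.78 wt% Al2O3 ÷ 101.961 g/mol = 0.36073 mol, giving 0.72146 Al and 1.08219 O.
43.36 wt% SiO2 ÷ 60.083 g/mol = 0.72167 mol, giving 0.72167 Si and 1.44334 O.
Oxygen sums to 2.88254; scaling by 8/2.88254 = 2.77533 puts the formula on 8 O.
Al: 0.72146 × 2.77533 = 2.002 atoms per formula unit.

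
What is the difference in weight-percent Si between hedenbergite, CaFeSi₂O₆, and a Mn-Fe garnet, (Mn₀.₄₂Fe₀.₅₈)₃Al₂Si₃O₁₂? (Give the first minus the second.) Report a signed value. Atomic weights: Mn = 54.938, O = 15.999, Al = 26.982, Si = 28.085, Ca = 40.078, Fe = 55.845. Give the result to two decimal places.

5.67 percentage points

M(CaFeSi₂O₆) = 248.087 g/mol, so wt% Si = 56.170/248.087 × 100 = 22.64%.
M((Mn₀.₄₂Fe₀.₅₈)₃Al₂Si₃O₁₂) = 496.599 g/mol, so wt% Si = 84.255/496.599 × 100 = 16.97%.
22.64 − 16.97 = 5.67 pp.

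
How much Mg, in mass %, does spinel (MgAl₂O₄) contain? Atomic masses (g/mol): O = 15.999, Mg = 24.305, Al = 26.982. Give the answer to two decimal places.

17.08 mass %

Molar mass of MgAl₂O₄: 1*24.305 + 2*26.982 + 4*15.999 = 142.265 g/mol.
Mass of Mg per formula unit: 1 × 24.305 = 24.305 g.
Weight fraction Mg = 24.305 / 142.265 = 0.1708.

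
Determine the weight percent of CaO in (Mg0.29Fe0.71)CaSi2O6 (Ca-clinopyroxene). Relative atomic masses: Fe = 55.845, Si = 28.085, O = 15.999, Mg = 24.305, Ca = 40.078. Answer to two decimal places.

23.47 wt%

M((Mg0.29Fe0.71)CaSi2O6) = 238.940 g/mol; M(CaO) = 56.077 g/mol.
Moles CaO per formula unit = 1 Ca ÷ 1 = 1.0000.
CaO fraction = (1.0000 × 56.077) / 238.940 = 56.077/238.940 = 0.2347.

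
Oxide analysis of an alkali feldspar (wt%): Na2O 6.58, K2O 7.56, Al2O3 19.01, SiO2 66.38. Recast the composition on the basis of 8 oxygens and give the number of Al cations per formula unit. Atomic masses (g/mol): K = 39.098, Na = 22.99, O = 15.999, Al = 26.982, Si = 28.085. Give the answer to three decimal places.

Na2O (M=61.979): mol = 0.10616; Na = 0.21232, O = 0.10616.
K2O (M=94.195): mol = 0.08026; K = 0.16052, O = 0.08026.
Al2O3 (M=101.961): mol = 0.18644; Al = 0.37288, O = 0.55932.
SiO2 (M=60.083): mol = 1.10481; Si = 1.10481, O = 2.20962.
ΣO = 2.95536; factor = 8/ΣO = 2.70695.
Al apfu = 0.37288 × 2.70695 = 1.009.

1.009 Al apfu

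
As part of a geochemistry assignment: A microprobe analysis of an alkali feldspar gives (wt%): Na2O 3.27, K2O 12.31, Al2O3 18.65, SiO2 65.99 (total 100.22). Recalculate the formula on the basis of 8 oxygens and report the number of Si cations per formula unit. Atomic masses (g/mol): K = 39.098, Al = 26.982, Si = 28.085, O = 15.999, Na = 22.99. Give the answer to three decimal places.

3.000 Si apfu

3.27 wt% Na2O ÷ 61.979 g/mol = 0.05276 mol, giving 0.10552 Na and 0.05276 O.
12.31 wt% K2O ÷ 94.195 g/mol = 0.13069 mol, giving 0.26138 K and 0.13069 O.
18.65 wt% Al2O3 ÷ 101.961 g/mol = 0.18291 mol, giving 0.36582 Al and 0.54873 O.
65.99 wt% SiO2 ÷ 60.083 g/mol = 1.09831 mol, giving 1.09831 Si and 2.19662 O.
Oxygen sums to 2.92880; scaling by 8/2.92880 = 2.73149 puts the formula on 8 O.
Si: 1.09831 × 2.73149 = 3.000 atoms per formula unit.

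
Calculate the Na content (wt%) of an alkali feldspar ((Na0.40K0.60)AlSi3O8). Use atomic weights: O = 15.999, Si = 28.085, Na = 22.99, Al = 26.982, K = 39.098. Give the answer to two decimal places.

3.38 wt%

Molar mass of (Na0.40K0.60)AlSi3O8: 0.40×22.99 + 0.60×39.098 + 1×26.982 + 3×28.085 + 8×15.999 = 271.884 g/mol.
Mass of Na per formula unit: 0.40 × 22.99 = 9.196 g.
Weight fraction Na = 9.196 / 271.884 = 0.0338.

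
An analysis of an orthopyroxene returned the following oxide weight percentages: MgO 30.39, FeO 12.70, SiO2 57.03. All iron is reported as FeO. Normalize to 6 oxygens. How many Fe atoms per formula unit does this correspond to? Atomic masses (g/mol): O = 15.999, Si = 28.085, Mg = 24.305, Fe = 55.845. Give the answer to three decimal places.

MgO: 30.39/40.304 = 0.75402 mol → 0.75402 mol Mg, 0.75402 mol O.
FeO: 12.70/71.844 = 0.17677 mol → 0.17677 mol Fe, 0.17677 mol O.
SiO2: 57.03/60.083 = 0.94919 mol → 0.94919 mol Si, 1.89838 mol O.
Total oxygen = 2.82917 mol. Normalization factor = 6/2.82917 = 2.12076.
Fe per 6 O = 0.17677 × 2.12076 = 0.375.

0.375 Fe apfu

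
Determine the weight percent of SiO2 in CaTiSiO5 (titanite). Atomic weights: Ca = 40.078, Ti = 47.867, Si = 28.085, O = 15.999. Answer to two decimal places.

M(CaTiSiO5) = 196.025 g/mol; M(SiO2) = 60.083 g/mol.
Moles SiO2 per formula unit = 1 Si ÷ 1 = 1.0000.
SiO2 fraction = (1.0000 × 60.083) / 196.025 = 60.083/196.025 = 0.3065.

30.65 wt%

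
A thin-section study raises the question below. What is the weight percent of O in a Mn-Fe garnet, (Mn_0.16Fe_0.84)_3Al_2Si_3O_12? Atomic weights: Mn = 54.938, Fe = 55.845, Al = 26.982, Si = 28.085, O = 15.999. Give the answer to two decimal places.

Molar mass of (Mn_0.16Fe_0.84)_3Al_2Si_3O_12: 0.48*54.938 + 2.52*55.845 + 2*26.982 + 3*28.085 + 12*15.999 = 497.307 g/mol.
Mass of O per formula unit: 12 × 15.999 = 191.988 g.
Weight fraction O = 191.988 / 497.307 = 0.3861.

38.61 mass %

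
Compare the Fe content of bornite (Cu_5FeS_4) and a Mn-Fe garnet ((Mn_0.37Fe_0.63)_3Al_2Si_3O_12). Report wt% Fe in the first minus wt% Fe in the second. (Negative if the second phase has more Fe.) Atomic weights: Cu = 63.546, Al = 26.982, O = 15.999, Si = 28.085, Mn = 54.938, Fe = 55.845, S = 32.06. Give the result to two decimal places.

-10.12 percentage points

Fe in Cu_5FeS_4: molar mass 501.815 g/mol; 1×55.845 = 55.845 g → 11.13 wt%.
Fe in (Mn_0.37Fe_0.63)_3Al_2Si_3O_12: molar mass 496.735 g/mol; 1.89×55.845 = 105.547 g → 21.25 wt%.
Difference = 11.13 − 21.25 = -10.12 percentage points.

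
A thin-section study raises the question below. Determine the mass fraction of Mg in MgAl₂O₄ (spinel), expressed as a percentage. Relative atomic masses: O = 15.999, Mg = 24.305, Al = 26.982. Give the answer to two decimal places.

Formula mass = 1*24.305 + 2*26.982 + 4*15.999 = 142.265 g/mol, of which 24.305 g is Mg.
So Mg makes up 24.305/142.265 = 0.1708 of the mass, i.e. 17.08%.

17.08 wt%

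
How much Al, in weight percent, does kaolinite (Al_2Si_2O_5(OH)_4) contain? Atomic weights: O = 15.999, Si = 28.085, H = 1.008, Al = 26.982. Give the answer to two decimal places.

20.90 weight percent

Molar mass of Al_2Si_2O_5(OH)_4: 2×26.982 + 2×28.085 + 9×15.999 + 4×1.008 = 258.157 g/mol.
Mass of Al per formula unit: 2 × 26.982 = 53.964 g.
Weight fraction Al = 53.964 / 258.157 = 0.2090.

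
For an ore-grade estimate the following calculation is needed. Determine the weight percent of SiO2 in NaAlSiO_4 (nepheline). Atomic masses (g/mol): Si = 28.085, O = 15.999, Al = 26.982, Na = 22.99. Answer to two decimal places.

Molar mass of NaAlSiO_4 = 1×22.99 + 1×26.982 + 1×28.085 + 4×15.999 = 142.053 g/mol.
Each formula unit contains 1 Si, equivalent to 1/1 = 1.0000 mol SiO2.
M(SiO2) = 1×28.085 + 2×15.999 = 60.083 g/mol.
Mass of SiO2 per formula unit = 1.0000 × 60.083 = 60.083 g.
SiO2 wt% = 60.083 / 142.053 × 100 = 42.30%.

42.30 wt%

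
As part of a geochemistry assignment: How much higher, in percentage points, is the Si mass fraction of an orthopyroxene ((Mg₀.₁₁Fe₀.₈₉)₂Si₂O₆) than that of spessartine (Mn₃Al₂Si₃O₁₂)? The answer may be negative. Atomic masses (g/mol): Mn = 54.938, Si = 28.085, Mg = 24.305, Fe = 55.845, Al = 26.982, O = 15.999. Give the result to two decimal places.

4.84 percentage points

Si in (Mg₀.₁₁Fe₀.₈₉)₂Si₂O₆: molar mass 256.915 g/mol; 2×28.085 = 56.170 g → 21.86 wt%.
Si in Mn₃Al₂Si₃O₁₂: molar mass 495.021 g/mol; 3×28.085 = 84.255 g → 17.02 wt%.
Difference = 21.86 − 17.02 = 4.84 percentage points.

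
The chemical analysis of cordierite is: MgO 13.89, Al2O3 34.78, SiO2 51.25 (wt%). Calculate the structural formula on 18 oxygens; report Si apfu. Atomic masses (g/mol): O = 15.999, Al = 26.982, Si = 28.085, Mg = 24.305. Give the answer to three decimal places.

4.995 Si apfu

MgO (M=40.304): mol = 0.34463; Mg = 0.34463, O = 0.34463.
Al2O3 (M=101.961): mol = 0.34111; Al = 0.68222, O = 1.02333.
SiO2 (M=60.083): mol = 0.85299; Si = 0.85299, O = 1.70598.
ΣO = 3.07394; factor = 18/ΣO = 5.85568.
Si apfu = 0.85299 × 5.85568 = 4.995.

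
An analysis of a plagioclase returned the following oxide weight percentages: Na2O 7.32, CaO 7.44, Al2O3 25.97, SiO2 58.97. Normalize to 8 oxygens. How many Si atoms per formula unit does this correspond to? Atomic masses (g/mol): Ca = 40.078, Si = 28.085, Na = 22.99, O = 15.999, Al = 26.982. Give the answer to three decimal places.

Na2O: 7.32/61.979 = 0.11810 mol → 0.23620 mol Na, 0.11810 mol O.
CaO: 7.44/56.077 = 0.13267 mol → 0.13267 mol Ca, 0.13267 mol O.
Al2O3: 25.97/101.961 = 0.25471 mol → 0.50942 mol Al, 0.76413 mol O.
SiO2: 58.97/60.083 = 0.98148 mol → 0.98148 mol Si, 1.96296 mol O.
Total oxygen = 2.97786 mol. Normalization factor = 8/2.97786 = 2.68649.
Si per 8 O = 0.98148 × 2.68649 = 2.637.

2.637 Si apfu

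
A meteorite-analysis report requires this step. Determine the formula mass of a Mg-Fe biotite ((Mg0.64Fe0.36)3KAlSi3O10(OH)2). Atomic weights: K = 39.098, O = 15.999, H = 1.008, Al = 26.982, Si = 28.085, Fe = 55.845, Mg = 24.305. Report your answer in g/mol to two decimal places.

451.32 g/mol

Mg: 1.92 × 24.305 = 46.6656
Fe: 1.08 × 55.845 = 60.3126
K: 1 × 39.098 = 39.0980
Al: 1 × 26.982 = 26.9820
Si: 3 × 28.085 = 84.2550
O: 12 × 15.999 = 191.9880
H: 2 × 1.008 = 2.0160
Summing the contributions gives the formula mass.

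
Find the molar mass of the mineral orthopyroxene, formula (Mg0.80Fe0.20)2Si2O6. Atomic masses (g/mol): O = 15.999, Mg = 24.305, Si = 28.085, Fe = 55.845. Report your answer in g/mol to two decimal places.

Mg: 1.60 × 24.305 = 38.8880
Fe: 0.40 × 55.845 = 22.3380
Si: 2 × 28.085 = 56.1700
O: 6 × 15.999 = 95.9940
Summing the contributions gives the formula mass.

213.39 g/mol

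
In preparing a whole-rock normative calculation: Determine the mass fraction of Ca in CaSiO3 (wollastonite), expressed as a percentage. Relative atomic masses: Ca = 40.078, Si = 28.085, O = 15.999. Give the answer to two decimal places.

34.50 weight percent

Molar mass of CaSiO3: 1·40.078 + 1·28.085 + 3·15.999 = 116.160 g/mol.
Mass of Ca per formula unit: 1 × 40.078 = 40.078 g.
Weight fraction Ca = 40.078 / 116.160 = 0.3450.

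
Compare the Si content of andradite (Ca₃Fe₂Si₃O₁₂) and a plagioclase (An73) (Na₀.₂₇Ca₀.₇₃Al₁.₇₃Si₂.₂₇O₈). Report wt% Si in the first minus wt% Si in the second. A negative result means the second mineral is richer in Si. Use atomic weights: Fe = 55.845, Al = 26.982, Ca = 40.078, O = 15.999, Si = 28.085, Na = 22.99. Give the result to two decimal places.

-6.70 percentage points

First mineral: 84.255 g Si in 508.167 g formula = 16.58 wt% Si.
Second mineral: 63.753 g Si in 273.888 g formula = 23.28 wt% Si.
16.58% − 23.28% gives a difference of -6.70 percentage points.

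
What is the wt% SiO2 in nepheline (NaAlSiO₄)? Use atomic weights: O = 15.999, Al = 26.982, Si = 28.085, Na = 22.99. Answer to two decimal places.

M(NaAlSiO₄) = 142.053 g/mol; M(SiO2) = 60.083 g/mol.
Moles SiO2 per formula unit = 1 Si ÷ 1 = 1.0000.
SiO2 fraction = (1.0000 × 60.083) / 142.053 = 60.083/142.053 = 0.4230.

42.30 wt%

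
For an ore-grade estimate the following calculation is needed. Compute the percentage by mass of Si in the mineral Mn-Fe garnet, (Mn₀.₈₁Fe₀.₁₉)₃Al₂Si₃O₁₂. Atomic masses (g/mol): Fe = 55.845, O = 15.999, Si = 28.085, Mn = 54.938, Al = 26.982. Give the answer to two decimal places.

17.00 wt%

M((Mn₀.₈₁Fe₀.₁₉)₃Al₂Si₃O₁₂) = 495.538 g/mol.
Si contributes 3 × 28.085 = 84.255 g per mole.
84.255/495.538 = 0.1700 → 17.00%.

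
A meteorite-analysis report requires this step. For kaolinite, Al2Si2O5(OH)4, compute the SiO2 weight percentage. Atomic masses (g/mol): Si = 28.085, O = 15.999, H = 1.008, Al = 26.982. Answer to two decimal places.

46.55 wt%

M(Al2Si2O5(OH)4) = 258.157 g/mol; M(SiO2) = 60.083 g/mol.
Moles SiO2 per formula unit = 2 Si ÷ 1 = 2.0000.
SiO2 fraction = (2.0000 × 60.083) / 258.157 = 120.166/258.157 = 0.4655.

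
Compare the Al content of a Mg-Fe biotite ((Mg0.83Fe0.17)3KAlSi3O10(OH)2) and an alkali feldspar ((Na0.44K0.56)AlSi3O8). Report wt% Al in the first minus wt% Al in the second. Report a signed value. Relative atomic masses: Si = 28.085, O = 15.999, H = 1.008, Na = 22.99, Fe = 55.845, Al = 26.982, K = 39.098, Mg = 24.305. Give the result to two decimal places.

-3.72 percentage points

M((Mg0.83Fe0.17)3KAlSi3O10(OH)2) = 433.339 g/mol, so wt% Al = 26.982/433.339 × 100 = 6.23%.
M((Na0.44K0.56)AlSi3O8) = 271.239 g/mol, so wt% Al = 26.982/271.239 × 100 = 9.95%.
6.23 − 9.95 = -3.72 pp.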